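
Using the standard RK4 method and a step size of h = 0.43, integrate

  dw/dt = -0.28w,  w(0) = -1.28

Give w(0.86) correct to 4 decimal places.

RK4: k1 = f(t_n, w_n); k2 = f(t_n + h/2, w_n + (h/2)·k1); k3 = f(t_n + h/2, w_n + (h/2)·k2); k4 = f(t_n + h, w_n + h·k3); w_{n+1} = w_n + (h/6)·(k1 + 2k2 + 2k3 + k4).
t=0.000000, w=-1.280000:
  k1 = f(0.000000, -1.280000) = 0.358400
  k2 = f(0.215000, -1.202944) = 0.336824
  k3 = f(0.215000, -1.207583) = 0.338123
  k4 = f(0.430000, -1.134607) = 0.317690
  w ← -1.280000 + (0.43/6)·(k1 + 2k2 + 2k3 + k4) = -1.134804
t=0.430000, w=-1.134804:
  k1 = f(0.430000, -1.134804) = 0.317745
  k2 = f(0.645000, -1.066489) = 0.298617
  k3 = f(0.645000, -1.070602) = 0.299768
  k4 = f(0.860000, -1.005904) = 0.281653
  w ← -1.134804 + (0.43/6)·(k1 + 2k2 + 2k3 + k4) = -1.006079
w(0.86) ≈ -1.0061

-1.0061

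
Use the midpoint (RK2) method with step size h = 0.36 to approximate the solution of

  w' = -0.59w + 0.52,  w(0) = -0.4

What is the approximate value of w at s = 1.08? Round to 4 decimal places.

0.2000

Midpoint: k1 = f(s_n, w_n); k2 = f(s_n + h/2, w_n + (h/2)·k1); w_{n+1} = w_n + h·k2.
s=0.000000, w=-0.400000:
  k1 = f(0.000000, -0.400000) = 0.756000
  k2 = f(0.180000, -0.263920) = 0.675713
  w ← -0.400000 + 0.36·0.675713 = -0.156743
s=0.360000, w=-0.156743:
  k1 = f(0.360000, -0.156743) = 0.612479
  k2 = f(0.540000, -0.046497) = 0.547433
  w ← -0.156743 + 0.36·0.547433 = 0.040333
s=0.720000, w=0.040333:
  k1 = f(0.720000, 0.040333) = 0.496204
  k2 = f(0.900000, 0.129649) = 0.443507
  w ← 0.040333 + 0.36·0.443507 = 0.199995
w(1.08) ≈ 0.2000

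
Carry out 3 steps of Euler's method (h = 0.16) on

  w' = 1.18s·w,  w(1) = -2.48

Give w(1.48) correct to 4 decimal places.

Euler: w_{n+1} = w_n + h·f(s_n, w_n).
s=1.000000, w=-2.480000: f=-2.926400 → w ← -2.480000 + 0.16·(-2.926400) = -2.948224
s=1.160000, w=-2.948224: f=-4.035529 → w ← -2.948224 + 0.16·(-4.035529) = -3.593909
s=1.320000, w=-3.593909: f=-5.597872 → w ← -3.593909 + 0.16·(-5.597872) = -4.489568
w(1.48) ≈ -4.4896

-4.4896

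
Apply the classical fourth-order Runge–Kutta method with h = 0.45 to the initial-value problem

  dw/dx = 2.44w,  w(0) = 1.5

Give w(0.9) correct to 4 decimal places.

13.3384

RK4: k1 = f(x_n, w_n); k2 = f(x_n + h/2, w_n + (h/2)·k1); k3 = f(x_n + h/2, w_n + (h/2)·k2); k4 = f(x_n + h, w_n + h·k3); w_{n+1} = w_n + (h/6)·(k1 + 2k2 + 2k3 + k4).
x=0.000000, w=1.500000:
  k1 = f(0.000000, 1.500000) = 3.660000
  k2 = f(0.225000, 2.323500) = 5.669340
  k3 = f(0.225000, 2.775602) = 6.772468
  k4 = f(0.450000, 4.547610) = 11.096169
  w ← 1.500000 + (0.45/6)·(k1 + 2k2 + 2k3 + k4) = 4.472984
x=0.450000, w=4.472984:
  k1 = f(0.450000, 4.472984) = 10.914081
  k2 = f(0.675000, 6.928652) = 16.905911
  k3 = f(0.675000, 8.276814) = 20.195426
  k4 = f(0.900000, 13.560925) = 33.088658
  w ← 4.472984 + (0.45/6)·(k1 + 2k2 + 2k3 + k4) = 13.338390
w(0.9) ≈ 13.3384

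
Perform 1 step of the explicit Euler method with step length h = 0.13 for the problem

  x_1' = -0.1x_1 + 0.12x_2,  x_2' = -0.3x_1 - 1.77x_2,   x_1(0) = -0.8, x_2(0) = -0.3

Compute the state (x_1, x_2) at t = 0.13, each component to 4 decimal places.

Euler on (x_1,x_2): x_1_{n+1} = x_1_n + h·x_1', x_2_{n+1} = x_2_n + h·x_2'.
0.000000: (-0.800000, -0.300000); f=(0.044000, 0.771000) → (-0.794280, -0.199770)
(x_1(0.13), x_2(0.13)) ≈ (-0.7943, -0.1998)

-0.7943, -0.1998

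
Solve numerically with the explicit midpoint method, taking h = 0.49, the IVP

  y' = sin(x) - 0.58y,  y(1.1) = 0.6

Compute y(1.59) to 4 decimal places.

Midpoint: k1 = f(x_n, y_n); k2 = f(x_n + h/2, y_n + (h/2)·k1); y_{n+1} = y_n + h·k2.
x=1.100000, y=0.600000:
  k1 = f(1.100000, 0.600000) = 0.543207
  k2 = f(1.345000, 0.733086) = 0.549426
  y ← 0.600000 + 0.49·0.549426 = 0.869219
y(1.59) ≈ 0.8692

0.8692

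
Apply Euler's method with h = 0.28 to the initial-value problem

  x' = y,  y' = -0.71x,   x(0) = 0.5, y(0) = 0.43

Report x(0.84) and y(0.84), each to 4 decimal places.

0.7710, 0.0655

Euler on (x,y): x_{n+1} = x_n + h·x', y_{n+1} = y_n + h·y'.
0.000000: (0.500000, 0.430000); f=(0.430000, -0.355000) → (0.620400, 0.330600)
0.280000: (0.620400, 0.330600); f=(0.330600, -0.440484) → (0.712968, 0.207264)
0.560000: (0.712968, 0.207264); f=(0.207264, -0.506207) → (0.771002, 0.065526)
(x(0.84), y(0.84)) ≈ (0.7710, 0.0655)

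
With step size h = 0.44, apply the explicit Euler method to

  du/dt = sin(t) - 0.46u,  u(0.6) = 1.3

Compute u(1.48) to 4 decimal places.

1.4046

Euler: u_{n+1} = u_n + h·f(t_n, u_n).
t=0.600000, u=1.300000: f=-0.033358 → u ← 1.300000 + 0.44·(-0.033358) = 1.285323
t=1.040000, u=1.285323: f=0.271156 → u ← 1.285323 + 0.44·0.271156 = 1.404631
u(1.48) ≈ 1.4046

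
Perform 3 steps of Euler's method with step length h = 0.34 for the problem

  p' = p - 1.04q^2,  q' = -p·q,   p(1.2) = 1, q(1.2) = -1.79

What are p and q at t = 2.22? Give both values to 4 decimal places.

Euler on (p,q): p_{n+1} = p_n + h·p', q_{n+1} = q_n + h·q'.
1.200000: (1.000000, -1.790000); f=(-2.332264, 1.790000) → (0.207030, -1.181400)
1.540000: (0.207030, -1.181400); f=(-1.244504, 0.244586) → (-0.216101, -1.098241)
1.880000: (-0.216101, -1.098241); f=(-1.470480, -0.237331) → (-0.716064, -1.178933)
(p(2.22), q(2.22)) ≈ (-0.7161, -1.1789)

-0.7161, -1.1789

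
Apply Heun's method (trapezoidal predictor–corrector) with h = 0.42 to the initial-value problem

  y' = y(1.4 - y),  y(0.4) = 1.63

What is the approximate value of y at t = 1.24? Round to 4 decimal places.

1.4735

Heun: k1 = f(t_n, y_n); k2 = f(t_n + h, y_n + h·k1); y_{n+1} = y_n + (h/2)·(k1 + k2).
t=0.400000, y=1.630000:
  k1 = f(0.400000, 1.630000) = -0.374900
  k2 = f(0.820000, 1.472542) = -0.106821
  y ← 1.630000 + (0.42/2)·(-0.374900 + (-0.106821)) = 1.528839
t=0.820000, y=1.528839:
  k1 = f(0.820000, 1.528839) = -0.196973
  k2 = f(1.240000, 1.446110) = -0.066680
  y ← 1.528839 + (0.42/2)·(-0.196973 + (-0.066680)) = 1.473471
y(1.24) ≈ 1.4735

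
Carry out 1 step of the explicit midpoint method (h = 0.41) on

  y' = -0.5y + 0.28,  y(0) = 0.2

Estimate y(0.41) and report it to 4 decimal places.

Midpoint: k1 = f(s_n, y_n); k2 = f(s_n + h/2, y_n + (h/2)·k1); y_{n+1} = y_n + h·k2.
s=0.000000, y=0.200000:
  k1 = f(0.000000, 0.200000) = 0.180000
  k2 = f(0.205000, 0.236900) = 0.161550
  y ← 0.200000 + 0.41·0.161550 = 0.266236
y(0.41) ≈ 0.2662

0.2662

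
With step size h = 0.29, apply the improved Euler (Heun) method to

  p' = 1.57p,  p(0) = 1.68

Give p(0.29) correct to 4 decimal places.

Heun: k1 = f(t_n, p_n); k2 = f(t_n + h, p_n + h·k1); p_{n+1} = p_n + (h/2)·(k1 + k2).
t=0.000000, p=1.680000:
  k1 = f(0.000000, 1.680000) = 2.637600
  k2 = f(0.290000, 2.444904) = 3.838499
  p ← 1.680000 + (0.29/2)·(2.637600 + 3.838499) = 2.619034
p(0.29) ≈ 2.6190

2.6190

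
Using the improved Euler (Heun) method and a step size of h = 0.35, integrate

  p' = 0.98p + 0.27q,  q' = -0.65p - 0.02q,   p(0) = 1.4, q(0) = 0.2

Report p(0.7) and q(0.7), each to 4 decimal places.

Heun on (p,q): k1 = f(x_n, state_n); k2 = f(x_n + h, state_n + h·k1); state_{n+1} = state_n + (h/2)·(k1 + k2).
0.000000: (1.400000, 0.200000)
  k1 = (1.426000, -0.914000)
  predictor → (1.899100, -0.119900)
  k2 = (1.828745, -1.232017)
  → (1.969580, -0.175553)
0.350000: (1.969580, -0.175553)
  k1 = (1.882789, -1.276716)
  predictor → (2.628557, -0.622404)
  k2 = (2.407937, -1.696114)
  → (2.720457, -0.695798)
(p(0.7), q(0.7)) ≈ (2.7205, -0.6958)

2.7205, -0.6958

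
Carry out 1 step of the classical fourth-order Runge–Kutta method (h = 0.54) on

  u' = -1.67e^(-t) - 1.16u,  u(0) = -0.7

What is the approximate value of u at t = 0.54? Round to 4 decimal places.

RK4: k1 = f(t_n, u_n); k2 = f(t_n + h/2, u_n + (h/2)·k1); k3 = f(t_n + h/2, u_n + (h/2)·k2); k4 = f(t_n + h, u_n + h·k3); u_{n+1} = u_n + (h/6)·(k1 + 2k2 + 2k3 + k4).
t=0.000000, u=-0.700000:
  k1 = f(0.000000, -0.700000) = -0.858000
  k2 = f(0.270000, -0.931660) = -0.194118
  k3 = f(0.270000, -0.752412) = -0.402046
  k4 = f(0.540000, -0.917105) = 0.090652
  u ← -0.700000 + (0.54/6)·(k1 + 2k2 + 2k3 + k4) = -0.876371
u(0.54) ≈ -0.8764

-0.8764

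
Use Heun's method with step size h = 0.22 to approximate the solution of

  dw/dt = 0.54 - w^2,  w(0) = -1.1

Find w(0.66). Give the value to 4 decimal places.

Heun: k1 = f(t_n, w_n); k2 = f(t_n + h, w_n + h·k1); w_{n+1} = w_n + (h/2)·(k1 + k2).
t=0.000000, w=-1.100000:
  k1 = f(0.000000, -1.100000) = -0.670000
  k2 = f(0.220000, -1.247400) = -1.016007
  w ← -1.100000 + (0.22/2)·(-0.670000 + (-1.016007)) = -1.285461
t=0.220000, w=-1.285461:
  k1 = f(0.220000, -1.285461) = -1.112409
  k2 = f(0.440000, -1.530191) = -1.801484
  w ← -1.285461 + (0.22/2)·(-1.112409 + (-1.801484)) = -1.605989
t=0.440000, w=-1.605989:
  k1 = f(0.440000, -1.605989) = -2.039201
  k2 = f(0.660000, -2.054613) = -3.681435
  w ← -1.605989 + (0.22/2)·(-2.039201 + (-3.681435)) = -2.235259
w(0.66) ≈ -2.2353

-2.2353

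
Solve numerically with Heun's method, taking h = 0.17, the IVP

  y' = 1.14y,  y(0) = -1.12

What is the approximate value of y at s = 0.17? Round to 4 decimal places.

-1.3581

Heun: k1 = f(s_n, y_n); k2 = f(s_n + h, y_n + h·k1); y_{n+1} = y_n + (h/2)·(k1 + k2).
s=0.000000, y=-1.120000:
  k1 = f(0.000000, -1.120000) = -1.276800
  k2 = f(0.170000, -1.337056) = -1.524244
  y ← -1.120000 + (0.17/2)·(-1.276800 + (-1.524244)) = -1.358089
y(0.17) ≈ -1.3581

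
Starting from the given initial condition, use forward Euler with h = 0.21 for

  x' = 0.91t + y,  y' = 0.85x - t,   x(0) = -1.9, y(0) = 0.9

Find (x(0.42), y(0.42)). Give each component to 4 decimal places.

Euler on (x,y): x_{n+1} = x_n + h·x', y_{n+1} = y_n + h·y'.
0.000000: (-1.900000, 0.900000); f=(0.900000, -1.615000) → (-1.711000, 0.560850)
0.210000: (-1.711000, 0.560850); f=(0.751950, -1.664350) → (-1.553090, 0.211337)
(x(0.42), y(0.42)) ≈ (-1.5531, 0.2113)

-1.5531, 0.2113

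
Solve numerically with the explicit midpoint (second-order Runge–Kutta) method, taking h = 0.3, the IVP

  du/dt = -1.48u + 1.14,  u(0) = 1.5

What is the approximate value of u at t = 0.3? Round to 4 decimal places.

Midpoint: k1 = f(t_n, u_n); k2 = f(t_n + h/2, u_n + (h/2)·k1); u_{n+1} = u_n + h·k2.
t=0.000000, u=1.500000:
  k1 = f(0.000000, 1.500000) = -1.080000
  k2 = f(0.150000, 1.338000) = -0.840240
  u ← 1.500000 + 0.3·(-0.840240) = 1.247928
u(0.3) ≈ 1.2479

1.2479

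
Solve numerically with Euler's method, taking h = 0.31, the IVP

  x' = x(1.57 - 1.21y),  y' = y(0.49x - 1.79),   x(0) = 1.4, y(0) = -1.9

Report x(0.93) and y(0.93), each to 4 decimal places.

11.5283, -1.5512

Euler on (x,y): x_{n+1} = x_n + h·x', y_{n+1} = y_n + h·y'.
0.000000: (1.400000, -1.900000); f=(5.416600, 2.097600) → (3.079146, -1.249744)
0.310000: (3.079146, -1.249744); f=(9.490514, 0.351451) → (6.021205, -1.140794)
0.620000: (6.021205, -1.140794); f=(17.764729, -1.323767) → (11.528271, -1.551162)
(x(0.93), y(0.93)) ≈ (11.5283, -1.5512)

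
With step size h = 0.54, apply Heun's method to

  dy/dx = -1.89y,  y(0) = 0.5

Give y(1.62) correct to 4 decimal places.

0.0626

Heun: k1 = f(x_n, y_n); k2 = f(x_n + h, y_n + h·k1); y_{n+1} = y_n + (h/2)·(k1 + k2).
x=0.000000, y=0.500000:
  k1 = f(0.000000, 0.500000) = -0.945000
  k2 = f(0.540000, -0.010300) = 0.019467
  y ← 0.500000 + (0.54/2)·(-0.945000 + 0.019467) = 0.250106
x=0.540000, y=0.250106:
  k1 = f(0.540000, 0.250106) = -0.472701
  k2 = f(1.080000, -0.005152) = 0.009738
  y ← 0.250106 + (0.54/2)·(-0.472701 + 0.009738) = 0.125106
x=1.080000, y=0.125106:
  k1 = f(1.080000, 0.125106) = -0.236451
  k2 = f(1.620000, -0.002577) = 0.004871
  y ← 0.125106 + (0.54/2)·(-0.236451 + 0.004871) = 0.062580
y(1.62) ≈ 0.0626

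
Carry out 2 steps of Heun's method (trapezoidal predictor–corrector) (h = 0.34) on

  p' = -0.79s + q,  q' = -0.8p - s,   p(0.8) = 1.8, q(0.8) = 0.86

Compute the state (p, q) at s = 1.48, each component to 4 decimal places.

1.2161, -0.8381

Heun on (p,q): k1 = f(s_n, state_n); k2 = f(s_n + h, state_n + h·k1); state_{n+1} = state_n + (h/2)·(k1 + k2).
0.800000: (1.800000, 0.860000)
  k1 = (0.228000, -2.240000)
  predictor → (1.877520, 0.098400)
  k2 = (-0.802200, -2.642016)
  → (1.702386, 0.030057)
1.140000: (1.702386, 0.030057)
  k1 = (-0.870543, -2.501909)
  predictor → (1.406401, -0.820592)
  k2 = (-1.989792, -2.605121)
  → (1.216129, -0.838138)
(p(1.48), q(1.48)) ≈ (1.2161, -0.8381)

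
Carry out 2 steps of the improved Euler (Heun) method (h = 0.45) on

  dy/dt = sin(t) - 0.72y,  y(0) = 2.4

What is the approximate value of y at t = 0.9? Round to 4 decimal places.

Heun: k1 = f(t_n, y_n); k2 = f(t_n + h, y_n + h·k1); y_{n+1} = y_n + (h/2)·(k1 + k2).
t=0.000000, y=2.400000:
  k1 = f(0.000000, 2.400000) = -1.728000
  k2 = f(0.450000, 1.622400) = -0.733162
  y ← 2.400000 + (0.45/2)·(-1.728000 + (-0.733162)) = 1.846238
t=0.450000, y=1.846238:
  k1 = f(0.450000, 1.846238) = -0.894326
  k2 = f(0.900000, 1.443792) = -0.256203
  y ← 1.846238 + (0.45/2)·(-0.894326 + (-0.256203)) = 1.587369
y(0.9) ≈ 1.5874

1.5874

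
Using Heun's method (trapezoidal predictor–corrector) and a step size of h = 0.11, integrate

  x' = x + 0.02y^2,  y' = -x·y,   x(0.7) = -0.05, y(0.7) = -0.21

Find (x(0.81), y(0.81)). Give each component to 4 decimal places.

Heun on (x,y): k1 = f(t_n, state_n); k2 = f(t_n + h, state_n + h·k1); state_{n+1} = state_n + (h/2)·(k1 + k2).
0.700000: (-0.050000, -0.210000)
  k1 = (-0.049118, -0.010500)
  predictor → (-0.055403, -0.211155)
  k2 = (-0.054511, -0.011699)
  → (-0.055700, -0.211221)
(x(0.81), y(0.81)) ≈ (-0.0557, -0.2112)

-0.0557, -0.2112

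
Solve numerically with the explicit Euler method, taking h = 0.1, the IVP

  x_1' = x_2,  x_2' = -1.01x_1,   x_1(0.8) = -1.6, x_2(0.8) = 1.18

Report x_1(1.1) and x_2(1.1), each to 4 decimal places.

Euler on (x_1,x_2): x_1_{n+1} = x_1_n + h·x_1', x_2_{n+1} = x_2_n + h·x_2'.
0.800000: (-1.600000, 1.180000); f=(1.180000, 1.616000) → (-1.482000, 1.341600)
0.900000: (-1.482000, 1.341600); f=(1.341600, 1.496820) → (-1.347840, 1.491282)
1.000000: (-1.347840, 1.491282); f=(1.491282, 1.361318) → (-1.198712, 1.627414)
(x_1(1.1), x_2(1.1)) ≈ (-1.1987, 1.6274)

-1.1987, 1.6274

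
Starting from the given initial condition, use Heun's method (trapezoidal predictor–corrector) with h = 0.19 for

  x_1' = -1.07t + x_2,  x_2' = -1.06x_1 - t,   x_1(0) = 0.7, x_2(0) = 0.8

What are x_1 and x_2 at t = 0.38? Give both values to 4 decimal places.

0.8611, 0.3984

Heun on (x_1,x_2): k1 = f(t_n, state_n); k2 = f(t_n + h, state_n + h·k1); state_{n+1} = state_n + (h/2)·(k1 + k2).
0.000000: (0.700000, 0.800000)
  k1 = (0.800000, -0.742000)
  predictor → (0.852000, 0.659020)
  k2 = (0.455720, -1.093120)
  → (0.819293, 0.625664)
0.190000: (0.819293, 0.625664)
  k1 = (0.422364, -1.058451)
  predictor → (0.899542, 0.424558)
  k2 = (0.017958, -1.333515)
  → (0.861124, 0.398427)
(x_1(0.38), x_2(0.38)) ≈ (0.8611, 0.3984)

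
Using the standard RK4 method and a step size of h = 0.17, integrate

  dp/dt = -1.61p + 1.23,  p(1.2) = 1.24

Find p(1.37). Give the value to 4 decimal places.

RK4: k1 = f(t_n, p_n); k2 = f(t_n + h/2, p_n + (h/2)·k1); k3 = f(t_n + h/2, p_n + (h/2)·k2); k4 = f(t_n + h, p_n + h·k3); p_{n+1} = p_n + (h/6)·(k1 + 2k2 + 2k3 + k4).
t=1.200000, p=1.240000:
  k1 = f(1.200000, 1.240000) = -0.766400
  k2 = f(1.285000, 1.174856) = -0.661518
  k3 = f(1.285000, 1.183771) = -0.675871
  k4 = f(1.370000, 1.125102) = -0.581414
  p ← 1.240000 + (0.17/6)·(k1 + 2k2 + 2k3 + k4) = 1.126027
p(1.37) ≈ 1.1260

1.1260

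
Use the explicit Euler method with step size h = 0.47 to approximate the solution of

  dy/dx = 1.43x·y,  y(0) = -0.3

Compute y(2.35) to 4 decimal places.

Euler: y_{n+1} = y_n + h·f(x_n, y_n).
x=0.000000, y=-0.300000: f=0.000000 → y ← -0.300000 + 0.47·0.000000 = -0.300000
x=0.470000, y=-0.300000: f=-0.201630 → y ← -0.300000 + 0.47·(-0.201630) = -0.394766
x=0.940000, y=-0.394766: f=-0.530645 → y ← -0.394766 + 0.47·(-0.530645) = -0.644169
x=1.410000, y=-0.644169: f=-1.298838 → y ← -0.644169 + 0.47·(-1.298838) = -1.254623
x=1.880000, y=-1.254623: f=-3.372928 → y ← -1.254623 + 0.47·(-3.372928) = -2.839899
y(2.35) ≈ -2.8399

-2.8399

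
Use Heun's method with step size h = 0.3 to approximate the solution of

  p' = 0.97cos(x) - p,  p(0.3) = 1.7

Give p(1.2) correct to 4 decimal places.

Heun: k1 = f(x_n, p_n); k2 = f(x_n + h, p_n + h·k1); p_{n+1} = p_n + (h/2)·(k1 + k2).
x=0.300000, p=1.700000:
  k1 = f(0.300000, 1.700000) = -0.773324
  k2 = f(0.600000, 1.468003) = -0.667427
  p ← 1.700000 + (0.3/2)·(-0.773324 + (-0.667427)) = 1.483887
x=0.600000, p=1.483887:
  k1 = f(0.600000, 1.483887) = -0.683312
  k2 = f(0.900000, 1.278894) = -0.675932
  p ← 1.483887 + (0.3/2)·(-0.683312 + (-0.675932)) = 1.280001
x=0.900000, p=1.280001:
  k1 = f(0.900000, 1.280001) = -0.677039
  k2 = f(1.200000, 1.076889) = -0.725402
  p ← 1.280001 + (0.3/2)·(-0.677039 + (-0.725402)) = 1.069635
p(1.2) ≈ 1.0696

1.0696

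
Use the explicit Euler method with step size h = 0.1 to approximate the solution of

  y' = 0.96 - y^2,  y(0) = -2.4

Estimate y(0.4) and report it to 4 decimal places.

-7.0534

Euler: y_{n+1} = y_n + h·f(t_n, y_n).
t=0.000000, y=-2.400000: f=-4.800000 → y ← -2.400000 + 0.1·(-4.800000) = -2.880000
t=0.100000, y=-2.880000: f=-7.334400 → y ← -2.880000 + 0.1·(-7.334400) = -3.613440
t=0.200000, y=-3.613440: f=-12.096949 → y ← -3.613440 + 0.1·(-12.096949) = -4.823135
t=0.300000, y=-4.823135: f=-22.302630 → y ← -4.823135 + 0.1·(-22.302630) = -7.053398
y(0.4) ≈ -7.0534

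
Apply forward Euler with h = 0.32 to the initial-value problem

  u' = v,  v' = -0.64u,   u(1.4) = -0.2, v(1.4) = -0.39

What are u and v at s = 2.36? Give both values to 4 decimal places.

-0.5269, -0.1931

Euler on (u,v): u_{n+1} = u_n + h·u', v_{n+1} = v_n + h·v'.
1.400000: (-0.200000, -0.390000); f=(-0.390000, 0.128000) → (-0.324800, -0.349040)
1.720000: (-0.324800, -0.349040); f=(-0.349040, 0.207872) → (-0.436493, -0.282521)
2.040000: (-0.436493, -0.282521); f=(-0.282521, 0.279355) → (-0.526900, -0.193127)
(u(2.36), v(2.36)) ≈ (-0.5269, -0.1931)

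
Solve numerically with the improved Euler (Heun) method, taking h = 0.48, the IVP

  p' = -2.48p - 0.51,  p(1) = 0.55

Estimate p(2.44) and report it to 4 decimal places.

-0.1005

Heun: k1 = f(s_n, p_n); k2 = f(s_n + h, p_n + h·k1); p_{n+1} = p_n + (h/2)·(k1 + k2).
s=1.000000, p=0.550000:
  k1 = f(1.000000, 0.550000) = -1.874000
  k2 = f(1.480000, -0.349520) = 0.356810
  p ← 0.550000 + (0.48/2)·(-1.874000 + 0.356810) = 0.185874
s=1.480000, p=0.185874:
  k1 = f(1.480000, 0.185874) = -0.970968
  k2 = f(1.960000, -0.280190) = 0.184872
  p ← 0.185874 + (0.48/2)·(-0.970968 + 0.184872) = -0.002789
s=1.960000, p=-0.002789:
  k1 = f(1.960000, -0.002789) = -0.503084
  k2 = f(2.440000, -0.244269) = 0.095787
  p ← -0.002789 + (0.48/2)·(-0.503084 + 0.095787) = -0.100540
p(2.44) ≈ -0.1005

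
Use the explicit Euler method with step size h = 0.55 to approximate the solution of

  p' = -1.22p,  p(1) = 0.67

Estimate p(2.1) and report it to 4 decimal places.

0.0725

Euler: p_{n+1} = p_n + h·f(s_n, p_n).
s=1.000000, p=0.670000: f=-0.817400 → p ← 0.670000 + 0.55·(-0.817400) = 0.220430
s=1.550000, p=0.220430: f=-0.268925 → p ← 0.220430 + 0.55·(-0.268925) = 0.072521
p(2.1) ≈ 0.0725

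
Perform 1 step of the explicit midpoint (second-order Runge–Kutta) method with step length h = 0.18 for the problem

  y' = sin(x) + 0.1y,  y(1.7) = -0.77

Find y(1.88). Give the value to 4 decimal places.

Midpoint: k1 = f(x_n, y_n); k2 = f(x_n + h/2, y_n + (h/2)·k1); y_{n+1} = y_n + h·k2.
x=1.700000, y=-0.770000:
  k1 = f(1.700000, -0.770000) = 0.914665
  k2 = f(1.790000, -0.687680) = 0.907303
  y ← -0.770000 + 0.18·0.907303 = -0.606685
y(1.88) ≈ -0.6067

-0.6067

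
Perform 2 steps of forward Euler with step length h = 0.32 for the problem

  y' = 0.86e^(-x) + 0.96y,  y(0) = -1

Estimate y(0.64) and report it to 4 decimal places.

-1.1492

Euler: y_{n+1} = y_n + h·f(x_n, y_n).
x=0.000000, y=-1.000000: f=-0.100000 → y ← -1.000000 + 0.32·(-0.100000) = -1.032000
x=0.320000, y=-1.032000: f=-0.366232 → y ← -1.032000 + 0.32·(-0.366232) = -1.149194
y(0.64) ≈ -1.1492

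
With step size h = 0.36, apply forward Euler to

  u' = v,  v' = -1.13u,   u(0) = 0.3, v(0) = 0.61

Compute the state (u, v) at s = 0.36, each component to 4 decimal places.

Euler on (u,v): u_{n+1} = u_n + h·u', v_{n+1} = v_n + h·v'.
0.000000: (0.300000, 0.610000); f=(0.610000, -0.339000) → (0.519600, 0.487960)
(u(0.36), v(0.36)) ≈ (0.5196, 0.4880)

0.5196, 0.4880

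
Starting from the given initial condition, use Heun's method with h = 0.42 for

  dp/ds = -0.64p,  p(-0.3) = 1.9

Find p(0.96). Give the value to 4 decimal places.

0.8584

Heun: k1 = f(s_n, p_n); k2 = f(s_n + h, p_n + h·k1); p_{n+1} = p_n + (h/2)·(k1 + k2).
s=-0.300000, p=1.900000:
  k1 = f(-0.300000, 1.900000) = -1.216000
  k2 = f(0.120000, 1.389280) = -0.889139
  p ← 1.900000 + (0.42/2)·(-1.216000 + (-0.889139)) = 1.457921
s=0.120000, p=1.457921:
  k1 = f(0.120000, 1.457921) = -0.933069
  k2 = f(0.540000, 1.066032) = -0.682260
  p ← 1.457921 + (0.42/2)·(-0.933069 + (-0.682260)) = 1.118702
s=0.540000, p=1.118702:
  k1 = f(0.540000, 1.118702) = -0.715969
  k2 = f(0.960000, 0.817995) = -0.523517
  p ← 1.118702 + (0.42/2)·(-0.715969 + (-0.523517)) = 0.858410
p(0.96) ≈ 0.8584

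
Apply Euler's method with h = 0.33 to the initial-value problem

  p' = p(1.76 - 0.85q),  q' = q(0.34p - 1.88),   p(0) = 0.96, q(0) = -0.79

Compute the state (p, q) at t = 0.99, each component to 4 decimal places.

4.8003, -0.1563

Euler on (p,q): p_{n+1} = p_n + h·p', q_{n+1} = q_n + h·q'.
0.000000: (0.960000, -0.790000); f=(2.334240, 1.227344) → (1.730299, -0.384976)
0.330000: (1.730299, -0.384976); f=(3.611532, 0.497273) → (2.922105, -0.220876)
0.660000: (2.922105, -0.220876); f=(5.691515, 0.195803) → (4.800305, -0.156261)
(p(0.99), q(0.99)) ≈ (4.8003, -0.1563)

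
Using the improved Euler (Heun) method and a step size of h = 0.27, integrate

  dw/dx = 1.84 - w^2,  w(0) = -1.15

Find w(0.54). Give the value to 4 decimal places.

-0.6709

Heun: k1 = f(x_n, w_n); k2 = f(x_n + h, w_n + h·k1); w_{n+1} = w_n + (h/2)·(k1 + k2).
x=0.000000, w=-1.150000:
  k1 = f(0.000000, -1.150000) = 0.517500
  k2 = f(0.270000, -1.010275) = 0.819344
  w ← -1.150000 + (0.27/2)·(0.517500 + 0.819344) = -0.969526
x=0.270000, w=-0.969526:
  k1 = f(0.270000, -0.969526) = 0.900019
  k2 = f(0.540000, -0.726521) = 1.312168
  w ← -0.969526 + (0.27/2)·(0.900019 + 1.312168) = -0.670881
w(0.54) ≈ -0.6709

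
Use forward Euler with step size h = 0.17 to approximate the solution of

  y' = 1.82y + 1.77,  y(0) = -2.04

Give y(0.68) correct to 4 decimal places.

Euler: y_{n+1} = y_n + h·f(t_n, y_n).
t=0.000000, y=-2.040000: f=-1.942800 → y ← -2.040000 + 0.17·(-1.942800) = -2.370276
t=0.170000, y=-2.370276: f=-2.543902 → y ← -2.370276 + 0.17·(-2.543902) = -2.802739
t=0.340000, y=-2.802739: f=-3.330986 → y ← -2.802739 + 0.17·(-3.330986) = -3.369007
t=0.510000, y=-3.369007: f=-4.361593 → y ← -3.369007 + 0.17·(-4.361593) = -4.110478
y(0.68) ≈ -4.1105

-4.1105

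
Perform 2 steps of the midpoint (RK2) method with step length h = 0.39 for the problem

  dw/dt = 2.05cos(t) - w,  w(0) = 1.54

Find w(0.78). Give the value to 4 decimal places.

1.6783

Midpoint: k1 = f(t_n, w_n); k2 = f(t_n + h/2, w_n + (h/2)·k1); w_{n+1} = w_n + h·k2.
t=0.000000, w=1.540000:
  k1 = f(0.000000, 1.540000) = 0.510000
  k2 = f(0.195000, 1.639450) = 0.371698
  w ← 1.540000 + 0.39·0.371698 = 1.684962
t=0.390000, w=1.684962:
  k1 = f(0.390000, 1.684962) = 0.211101
  k2 = f(0.585000, 1.726127) = -0.017017
  w ← 1.684962 + 0.39·(-0.017017) = 1.678325
w(0.78) ≈ 1.6783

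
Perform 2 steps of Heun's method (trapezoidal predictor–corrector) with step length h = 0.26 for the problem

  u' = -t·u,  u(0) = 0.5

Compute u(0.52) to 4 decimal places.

Heun: k1 = f(t_n, u_n); k2 = f(t_n + h, u_n + h·k1); u_{n+1} = u_n + (h/2)·(k1 + k2).
t=0.000000, u=0.500000:
  k1 = f(0.000000, 0.500000) = 0.000000
  k2 = f(0.260000, 0.500000) = -0.130000
  u ← 0.500000 + (0.26/2)·(0.000000 + (-0.130000)) = 0.483100
t=0.260000, u=0.483100:
  k1 = f(0.260000, 0.483100) = -0.125606
  k2 = f(0.520000, 0.450442) = -0.234230
  u ← 0.483100 + (0.26/2)·(-0.125606 + (-0.234230)) = 0.436321
u(0.52) ≈ 0.4363

0.4363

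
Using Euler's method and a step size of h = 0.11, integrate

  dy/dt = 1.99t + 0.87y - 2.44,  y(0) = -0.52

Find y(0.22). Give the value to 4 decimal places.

-1.1627

Euler: y_{n+1} = y_n + h·f(t_n, y_n).
t=0.000000, y=-0.520000: f=-2.892400 → y ← -0.520000 + 0.11·(-2.892400) = -0.838164
t=0.110000, y=-0.838164: f=-2.950303 → y ← -0.838164 + 0.11·(-2.950303) = -1.162697
y(0.22) ≈ -1.1627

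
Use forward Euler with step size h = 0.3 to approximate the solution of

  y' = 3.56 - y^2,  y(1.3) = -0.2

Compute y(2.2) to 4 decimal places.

Euler: y_{n+1} = y_n + h·f(x_n, y_n).
x=1.300000, y=-0.200000: f=3.520000 → y ← -0.200000 + 0.3·3.520000 = 0.856000
x=1.600000, y=0.856000: f=2.827264 → y ← 0.856000 + 0.3·2.827264 = 1.704179
x=1.900000, y=1.704179: f=0.655773 → y ← 1.704179 + 0.3·0.655773 = 1.900911
y(2.2) ≈ 1.9009

1.9009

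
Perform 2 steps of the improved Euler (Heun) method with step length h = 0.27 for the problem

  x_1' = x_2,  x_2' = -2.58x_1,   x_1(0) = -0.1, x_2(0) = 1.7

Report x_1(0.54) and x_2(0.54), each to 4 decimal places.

Heun on (x_1,x_2): k1 = f(t_n, state_n); k2 = f(t_n + h, state_n + h·k1); state_{n+1} = state_n + (h/2)·(k1 + k2).
0.000000: (-0.100000, 1.700000)
  k1 = (1.700000, 0.258000)
  predictor → (0.359000, 1.769660)
  k2 = (1.769660, -0.926220)
  → (0.368404, 1.609790)
0.270000: (0.368404, 1.609790)
  k1 = (1.609790, -0.950483)
  predictor → (0.803047, 1.353160)
  k2 = (1.353160, -2.071863)
  → (0.768402, 1.201774)
(x_1(0.54), x_2(0.54)) ≈ (0.7684, 1.2018)

0.7684, 1.2018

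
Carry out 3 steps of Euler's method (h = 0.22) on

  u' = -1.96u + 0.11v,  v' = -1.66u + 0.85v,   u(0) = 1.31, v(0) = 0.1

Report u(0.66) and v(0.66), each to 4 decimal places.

Euler on (u,v): u_{n+1} = u_n + h·u', v_{n+1} = v_n + h·v'.
0.000000: (1.310000, 0.100000); f=(-2.556600, -2.089600) → (0.747548, -0.359712)
0.220000: (0.747548, -0.359712); f=(-1.504762, -1.546685) → (0.416500, -0.699983)
0.440000: (0.416500, -0.699983); f=(-0.893339, -1.286376) → (0.219966, -0.982985)
(u(0.66), v(0.66)) ≈ (0.2200, -0.9830)

0.2200, -0.9830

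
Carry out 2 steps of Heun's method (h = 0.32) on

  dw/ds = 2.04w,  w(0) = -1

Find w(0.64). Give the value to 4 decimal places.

Heun: k1 = f(s_n, w_n); k2 = f(s_n + h, w_n + h·k1); w_{n+1} = w_n + (h/2)·(k1 + k2).
s=0.000000, w=-1.000000:
  k1 = f(0.000000, -1.000000) = -2.040000
  k2 = f(0.320000, -1.652800) = -3.371712
  w ← -1.000000 + (0.32/2)·(-2.040000 + (-3.371712)) = -1.865874
s=0.320000, w=-1.865874:
  k1 = f(0.320000, -1.865874) = -3.806383
  k2 = f(0.640000, -3.083916) = -6.291189
  w ← -1.865874 + (0.32/2)·(-3.806383 + (-6.291189)) = -3.481485
w(0.64) ≈ -3.4815

-3.4815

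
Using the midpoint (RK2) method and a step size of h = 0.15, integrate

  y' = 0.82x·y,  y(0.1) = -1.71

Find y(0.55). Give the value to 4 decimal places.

Midpoint: k1 = f(x_n, y_n); k2 = f(x_n + h/2, y_n + (h/2)·k1); y_{n+1} = y_n + h·k2.
x=0.100000, y=-1.710000:
  k1 = f(0.100000, -1.710000) = -0.140220
  k2 = f(0.175000, -1.720517) = -0.246894
  y ← -1.710000 + 0.15·(-0.246894) = -1.747034
x=0.250000, y=-1.747034:
  k1 = f(0.250000, -1.747034) = -0.358142
  k2 = f(0.325000, -1.773895) = -0.472743
  y ← -1.747034 + 0.15·(-0.472743) = -1.817946
x=0.400000, y=-1.817946:
  k1 = f(0.400000, -1.817946) = -0.596286
  k2 = f(0.475000, -1.862667) = -0.725509
  y ← -1.817946 + 0.15·(-0.725509) = -1.926772
y(0.55) ≈ -1.9268

-1.9268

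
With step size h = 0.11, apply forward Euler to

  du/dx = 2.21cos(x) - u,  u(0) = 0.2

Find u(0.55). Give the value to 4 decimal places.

1.0471

Euler: u_{n+1} = u_n + h·f(x_n, u_n).
x=0.000000, u=0.200000: f=2.010000 → u ← 0.200000 + 0.11·2.010000 = 0.421100
x=0.110000, u=0.421100: f=1.775543 → u ← 0.421100 + 0.11·1.775543 = 0.616410
x=0.220000, u=0.616410: f=1.540324 → u ← 0.616410 + 0.11·1.540324 = 0.785845
x=0.330000, u=0.785845: f=1.304908 → u ← 0.785845 + 0.11·1.304908 = 0.929385
x=0.440000, u=0.929385: f=1.070116 → u ← 0.929385 + 0.11·1.070116 = 1.047098
u(0.55) ≈ 1.0471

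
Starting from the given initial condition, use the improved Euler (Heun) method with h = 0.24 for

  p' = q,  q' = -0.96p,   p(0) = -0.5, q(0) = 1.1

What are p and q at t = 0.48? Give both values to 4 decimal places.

0.0683, 1.2032

Heun on (p,q): k1 = f(t_n, state_n); k2 = f(t_n + h, state_n + h·k1); state_{n+1} = state_n + (h/2)·(k1 + k2).
0.000000: (-0.500000, 1.100000)
  k1 = (1.100000, 0.480000)
  predictor → (-0.236000, 1.215200)
  k2 = (1.215200, 0.226560)
  → (-0.222176, 1.184787)
0.240000: (-0.222176, 1.184787)
  k1 = (1.184787, 0.213289)
  predictor → (0.062173, 1.235977)
  k2 = (1.235977, -0.059686)
  → (0.068316, 1.203220)
(p(0.48), q(0.48)) ≈ (0.0683, 1.2032)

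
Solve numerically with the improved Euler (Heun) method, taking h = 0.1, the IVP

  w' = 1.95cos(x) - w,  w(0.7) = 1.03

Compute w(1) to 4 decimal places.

1.0915

Heun: k1 = f(x_n, w_n); k2 = f(x_n + h, w_n + h·k1); w_{n+1} = w_n + (h/2)·(k1 + k2).
x=0.700000, w=1.030000:
  k1 = f(0.700000, 1.030000) = 0.461442
  k2 = f(0.800000, 1.076144) = 0.282434
  w ← 1.030000 + (0.1/2)·(0.461442 + 0.282434) = 1.067194
x=0.800000, w=1.067194:
  k1 = f(0.800000, 1.067194) = 0.291384
  k2 = f(0.900000, 1.096332) = 0.115807
  w ← 1.067194 + (0.1/2)·(0.291384 + 0.115807) = 1.087553
x=0.900000, w=1.087553:
  k1 = f(0.900000, 1.087553) = 0.124586
  k2 = f(1.000000, 1.100012) = -0.046422
  w ← 1.087553 + (0.1/2)·(0.124586 + (-0.046422)) = 1.091462
w(1) ≈ 1.0915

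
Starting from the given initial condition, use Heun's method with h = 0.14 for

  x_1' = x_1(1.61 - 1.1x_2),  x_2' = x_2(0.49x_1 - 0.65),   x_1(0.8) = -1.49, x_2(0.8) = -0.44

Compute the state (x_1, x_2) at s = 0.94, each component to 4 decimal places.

-1.9782, -0.3579

Heun on (x_1,x_2): k1 = f(s_n, state_n); k2 = f(s_n + h, state_n + h·k1); state_{n+1} = state_n + (h/2)·(k1 + k2).
0.800000: (-1.490000, -0.440000)
  k1 = (-3.120060, 0.607244)
  predictor → (-1.926808, -0.354986)
  k2 = (-3.854550, 0.565896)
  → (-1.978223, -0.357880)
(x_1(0.94), x_2(0.94)) ≈ (-1.9782, -0.3579)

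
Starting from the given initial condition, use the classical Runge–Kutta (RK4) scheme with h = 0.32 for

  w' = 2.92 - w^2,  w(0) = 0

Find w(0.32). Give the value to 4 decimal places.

0.8504

RK4: k1 = f(x_n, w_n); k2 = f(x_n + h/2, w_n + (h/2)·k1); k3 = f(x_n + h/2, w_n + (h/2)·k2); k4 = f(x_n + h, w_n + h·k3); w_{n+1} = w_n + (h/6)·(k1 + 2k2 + 2k3 + k4).
x=0.000000, w=0.000000:
  k1 = f(0.000000, 0.000000) = 2.920000
  k2 = f(0.160000, 0.467200) = 2.701724
  k3 = f(0.160000, 0.432276) = 2.733138
  k4 = f(0.320000, 0.874604) = 2.155068
  w ← 0.000000 + (0.32/6)·(k1 + 2k2 + 2k3 + k4) = 0.850389
w(0.32) ≈ 0.8504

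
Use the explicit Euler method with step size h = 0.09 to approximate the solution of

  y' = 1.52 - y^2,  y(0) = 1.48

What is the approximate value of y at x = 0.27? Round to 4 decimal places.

Euler: y_{n+1} = y_n + h·f(x_n, y_n).
x=0.000000, y=1.480000: f=-0.670400 → y ← 1.480000 + 0.09·(-0.670400) = 1.419664
x=0.090000, y=1.419664: f=-0.495446 → y ← 1.419664 + 0.09·(-0.495446) = 1.375074
x=0.180000, y=1.375074: f=-0.370828 → y ← 1.375074 + 0.09·(-0.370828) = 1.341699
y(0.27) ≈ 1.3417

1.3417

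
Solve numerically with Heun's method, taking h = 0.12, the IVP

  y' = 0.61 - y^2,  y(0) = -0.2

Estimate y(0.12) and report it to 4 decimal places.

Heun: k1 = f(x_n, y_n); k2 = f(x_n + h, y_n + h·k1); y_{n+1} = y_n + (h/2)·(k1 + k2).
x=0.000000, y=-0.200000:
  k1 = f(0.000000, -0.200000) = 0.570000
  k2 = f(0.120000, -0.131600) = 0.592681
  y ← -0.200000 + (0.12/2)·(0.570000 + 0.592681) = -0.130239
y(0.12) ≈ -0.1302

-0.1302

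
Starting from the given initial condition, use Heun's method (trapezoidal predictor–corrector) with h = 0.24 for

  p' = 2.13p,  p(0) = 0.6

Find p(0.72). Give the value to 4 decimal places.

2.6556

Heun: k1 = f(t_n, p_n); k2 = f(t_n + h, p_n + h·k1); p_{n+1} = p_n + (h/2)·(k1 + k2).
t=0.000000, p=0.600000:
  k1 = f(0.000000, 0.600000) = 1.278000
  k2 = f(0.240000, 0.906720) = 1.931314
  p ← 0.600000 + (0.24/2)·(1.278000 + 1.931314) = 0.985118
t=0.240000, p=0.985118:
  k1 = f(0.240000, 0.985118) = 2.098301
  k2 = f(0.480000, 1.488710) = 3.170952
  p ← 0.985118 + (0.24/2)·(2.098301 + 3.170952) = 1.617428
t=0.480000, p=1.617428:
  k1 = f(0.480000, 1.617428) = 3.445121
  k2 = f(0.720000, 2.444257) = 5.206268
  p ← 1.617428 + (0.24/2)·(3.445121 + 5.206268) = 2.655595
p(0.72) ≈ 2.6556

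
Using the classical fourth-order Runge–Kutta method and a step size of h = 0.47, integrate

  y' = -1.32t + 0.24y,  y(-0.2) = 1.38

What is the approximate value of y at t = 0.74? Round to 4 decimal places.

1.3780

RK4: k1 = f(t_n, y_n); k2 = f(t_n + h/2, y_n + (h/2)·k1); k3 = f(t_n + h/2, y_n + (h/2)·k2); k4 = f(t_n + h, y_n + h·k3); y_{n+1} = y_n + (h/6)·(k1 + 2k2 + 2k3 + k4).
t=-0.200000, y=1.380000:
  k1 = f(-0.200000, 1.380000) = 0.595200
  k2 = f(0.035000, 1.519872) = 0.318569
  k3 = f(0.035000, 1.454864) = 0.302967
  k4 = f(0.270000, 1.522395) = 0.008975
  y ← 1.380000 + (0.47/6)·(k1 + 2k2 + 2k3 + k4) = 1.524701
t=0.270000, y=1.524701:
  k1 = f(0.270000, 1.524701) = 0.009528
  k2 = f(0.505000, 1.526940) = -0.300134
  k3 = f(0.505000, 1.454170) = -0.317599
  k4 = f(0.740000, 1.375429) = -0.646697
  y ← 1.524701 + (0.47/6)·(k1 + 2k2 + 2k3 + k4) = 1.378011
y(0.74) ≈ 1.3780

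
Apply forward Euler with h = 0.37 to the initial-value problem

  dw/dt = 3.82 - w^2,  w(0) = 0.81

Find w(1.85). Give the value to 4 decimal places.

Euler: w_{n+1} = w_n + h·f(t_n, w_n).
t=0.000000, w=0.810000: f=3.163900 → w ← 0.810000 + 0.37·3.163900 = 1.980643
t=0.370000, w=1.980643: f=-0.102947 → w ← 1.980643 + 0.37·(-0.102947) = 1.942553
t=0.740000, w=1.942553: f=0.046489 → w ← 1.942553 + 0.37·0.046489 = 1.959754
t=1.110000, w=1.959754: f=-0.020634 → w ← 1.959754 + 0.37·(-0.020634) = 1.952119
t=1.480000, w=1.952119: f=0.009232 → w ← 1.952119 + 0.37·0.009232 = 1.955535
w(1.85) ≈ 1.9555

1.9555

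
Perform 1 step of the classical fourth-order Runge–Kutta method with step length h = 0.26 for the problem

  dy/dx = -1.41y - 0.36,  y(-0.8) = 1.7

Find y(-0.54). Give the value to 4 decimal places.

RK4: k1 = f(x_n, y_n); k2 = f(x_n + h/2, y_n + (h/2)·k1); k3 = f(x_n + h/2, y_n + (h/2)·k2); k4 = f(x_n + h, y_n + h·k3); y_{n+1} = y_n + (h/6)·(k1 + 2k2 + 2k3 + k4).
x=-0.800000, y=1.700000:
  k1 = f(-0.800000, 1.700000) = -2.757000
  k2 = f(-0.670000, 1.341590) = -2.251642
  k3 = f(-0.670000, 1.407287) = -2.344274
  k4 = f(-0.540000, 1.090489) = -1.897589
  y ← 1.700000 + (0.26/6)·(k1 + 2k2 + 2k3 + k4) = 1.099988
y(-0.54) ≈ 1.1000

1.1000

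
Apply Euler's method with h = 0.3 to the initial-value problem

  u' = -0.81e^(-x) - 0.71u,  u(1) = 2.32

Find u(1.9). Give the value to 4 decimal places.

Euler: u_{n+1} = u_n + h·f(x_n, u_n).
x=1.000000, u=2.320000: f=-1.945182 → u ← 2.320000 + 0.3·(-1.945182) = 1.736445
x=1.300000, u=1.736445: f=-1.453627 → u ← 1.736445 + 0.3·(-1.453627) = 1.300357
x=1.600000, u=1.300357: f=-1.086790 → u ← 1.300357 + 0.3·(-1.086790) = 0.974320
u(1.9) ≈ 0.9743

0.9743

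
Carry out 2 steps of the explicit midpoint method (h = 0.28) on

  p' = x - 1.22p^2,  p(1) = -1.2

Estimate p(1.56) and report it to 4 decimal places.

-1.9958

Midpoint: k1 = f(x_n, p_n); k2 = f(x_n + h/2, p_n + (h/2)·k1); p_{n+1} = p_n + h·k2.
x=1.000000, p=-1.200000:
  k1 = f(1.000000, -1.200000) = -0.756800
  k2 = f(1.140000, -1.305952) = -0.940723
  p ← -1.200000 + 0.28·(-0.940723) = -1.463402
x=1.280000, p=-1.463402:
  k1 = f(1.280000, -1.463402) = -1.332687
  k2 = f(1.420000, -1.649979) = -1.901364
  p ← -1.463402 + 0.28·(-1.901364) = -1.995784
p(1.56) ≈ -1.9958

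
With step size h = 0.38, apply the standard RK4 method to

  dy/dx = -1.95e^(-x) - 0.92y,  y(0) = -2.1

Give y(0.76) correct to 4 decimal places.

-1.7582

RK4: k1 = f(x_n, y_n); k2 = f(x_n + h/2, y_n + (h/2)·k1); k3 = f(x_n + h/2, y_n + (h/2)·k2); k4 = f(x_n + h, y_n + h·k3); y_{n+1} = y_n + (h/6)·(k1 + 2k2 + 2k3 + k4).
x=0.000000, y=-2.100000:
  k1 = f(0.000000, -2.100000) = -0.018000
  k2 = f(0.190000, -2.103420) = 0.322576
  k3 = f(0.190000, -2.038711) = 0.263043
  k4 = f(0.380000, -2.000044) = 0.506510
  y ← -2.100000 + (0.38/6)·(k1 + 2k2 + 2k3 + k4) = -1.994883
x=0.380000, y=-1.994883:
  k1 = f(0.380000, -1.994883) = 0.501762
  k2 = f(0.570000, -1.899548) = 0.644809
  k3 = f(0.570000, -1.872369) = 0.619805
  k4 = f(0.760000, -1.759357) = 0.706659
  y ← -1.994883 + (0.38/6)·(k1 + 2k2 + 2k3 + k4) = -1.758165
y(0.76) ≈ -1.7582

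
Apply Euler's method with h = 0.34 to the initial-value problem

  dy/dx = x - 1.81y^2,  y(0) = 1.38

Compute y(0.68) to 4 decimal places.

Euler: y_{n+1} = y_n + h·f(x_n, y_n).
x=0.000000, y=1.380000: f=-3.446964 → y ← 1.380000 + 0.34·(-3.446964) = 0.208032
x=0.340000, y=0.208032: f=0.261668 → y ← 0.208032 + 0.34·0.261668 = 0.296999
y(0.68) ≈ 0.2970

0.2970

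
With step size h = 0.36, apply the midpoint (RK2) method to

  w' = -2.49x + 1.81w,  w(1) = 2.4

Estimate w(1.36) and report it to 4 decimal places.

3.1235

Midpoint: k1 = f(x_n, w_n); k2 = f(x_n + h/2, w_n + (h/2)·k1); w_{n+1} = w_n + h·k2.
x=1.000000, w=2.400000:
  k1 = f(1.000000, 2.400000) = 1.854000
  k2 = f(1.180000, 2.733720) = 2.009833
  w ← 2.400000 + 0.36·2.009833 = 3.123540
w(1.36) ≈ 3.1235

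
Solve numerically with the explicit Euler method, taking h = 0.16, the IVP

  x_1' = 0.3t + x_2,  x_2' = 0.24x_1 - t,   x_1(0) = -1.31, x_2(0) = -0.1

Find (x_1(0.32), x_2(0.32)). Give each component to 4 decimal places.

Euler on (x_1,x_2): x_1_{n+1} = x_1_n + h·x_1', x_2_{n+1} = x_2_n + h·x_2'.
0.000000: (-1.310000, -0.100000); f=(-0.100000, -0.314400) → (-1.326000, -0.150304)
0.160000: (-1.326000, -0.150304); f=(-0.102304, -0.478240) → (-1.342369, -0.226822)
(x_1(0.32), x_2(0.32)) ≈ (-1.3424, -0.2268)

-1.3424, -0.2268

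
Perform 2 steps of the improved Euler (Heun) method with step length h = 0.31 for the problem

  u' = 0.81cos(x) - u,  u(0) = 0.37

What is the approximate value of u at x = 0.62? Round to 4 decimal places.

Heun: k1 = f(x_n, u_n); k2 = f(x_n + h, u_n + h·k1); u_{n+1} = u_n + (h/2)·(k1 + k2).
x=0.000000, u=0.370000:
  k1 = f(0.000000, 0.370000) = 0.440000
  k2 = f(0.310000, 0.506400) = 0.264990
  u ← 0.370000 + (0.31/2)·(0.440000 + 0.264990) = 0.479273
x=0.310000, u=0.479273:
  k1 = f(0.310000, 0.479273) = 0.292117
  k2 = f(0.620000, 0.569830) = 0.089412
  u ← 0.479273 + (0.31/2)·(0.292117 + 0.089412) = 0.538410
u(0.62) ≈ 0.5384

0.5384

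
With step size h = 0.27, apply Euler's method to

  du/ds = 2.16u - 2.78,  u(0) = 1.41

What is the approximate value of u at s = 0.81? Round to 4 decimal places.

1.7750

Euler: u_{n+1} = u_n + h·f(s_n, u_n).
s=0.000000, u=1.410000: f=0.265600 → u ← 1.410000 + 0.27·0.265600 = 1.481712
s=0.270000, u=1.481712: f=0.420498 → u ← 1.481712 + 0.27·0.420498 = 1.595246
s=0.540000, u=1.595246: f=0.665732 → u ← 1.595246 + 0.27·0.665732 = 1.774994
u(0.81) ≈ 1.7750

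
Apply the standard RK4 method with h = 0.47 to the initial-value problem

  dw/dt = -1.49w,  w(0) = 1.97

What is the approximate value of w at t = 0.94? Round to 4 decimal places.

0.4880

RK4: k1 = f(t_n, w_n); k2 = f(t_n + h/2, w_n + (h/2)·k1); k3 = f(t_n + h/2, w_n + (h/2)·k2); k4 = f(t_n + h, w_n + h·k3); w_{n+1} = w_n + (h/6)·(k1 + 2k2 + 2k3 + k4).
t=0.000000, w=1.970000:
  k1 = f(0.000000, 1.970000) = -2.935300
  k2 = f(0.235000, 1.280204) = -1.907505
  k3 = f(0.235000, 1.521736) = -2.267387
  k4 = f(0.470000, 0.904328) = -1.347449
  w ← 1.970000 + (0.47/6)·(k1 + 2k2 + 2k3 + k4) = 0.980452
t=0.470000, w=0.980452:
  k1 = f(0.470000, 0.980452) = -1.460873
  k2 = f(0.705000, 0.637146) = -0.949348
  k3 = f(0.705000, 0.757355) = -1.128459
  k4 = f(0.940000, 0.450076) = -0.670613
  w ← 0.980452 + (0.47/6)·(k1 + 2k2 + 2k3 + k4) = 0.487962
w(0.94) ≈ 0.4880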